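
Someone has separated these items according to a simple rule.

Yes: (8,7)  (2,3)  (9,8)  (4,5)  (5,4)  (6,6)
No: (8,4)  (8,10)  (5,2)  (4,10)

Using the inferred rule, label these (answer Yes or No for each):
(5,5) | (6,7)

Yes, Yes

The classifier is using: |first − second| ≤ 1.
(5,5) → |5−5| = 0 → Yes. (6,7) → |6−7| = 1 → Yes.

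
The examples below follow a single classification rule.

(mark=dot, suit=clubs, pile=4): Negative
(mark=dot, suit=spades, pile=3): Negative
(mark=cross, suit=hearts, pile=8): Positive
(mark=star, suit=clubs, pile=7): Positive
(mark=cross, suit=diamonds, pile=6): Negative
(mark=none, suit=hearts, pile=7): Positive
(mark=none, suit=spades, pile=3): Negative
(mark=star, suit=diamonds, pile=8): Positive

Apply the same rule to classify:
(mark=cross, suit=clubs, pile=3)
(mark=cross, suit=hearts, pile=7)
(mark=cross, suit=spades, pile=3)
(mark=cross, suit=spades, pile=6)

'Positive' ⟺ pile ≥ 7.
(mark=cross, suit=clubs, pile=3): Negative (pile = 3).
(mark=cross, suit=hearts, pile=7): Positive (pile = 7).
(mark=cross, suit=spades, pile=3): Negative (pile = 3).
(mark=cross, suit=spades, pile=6): Negative (pile = 6).

Negative, Positive, Negative, Negative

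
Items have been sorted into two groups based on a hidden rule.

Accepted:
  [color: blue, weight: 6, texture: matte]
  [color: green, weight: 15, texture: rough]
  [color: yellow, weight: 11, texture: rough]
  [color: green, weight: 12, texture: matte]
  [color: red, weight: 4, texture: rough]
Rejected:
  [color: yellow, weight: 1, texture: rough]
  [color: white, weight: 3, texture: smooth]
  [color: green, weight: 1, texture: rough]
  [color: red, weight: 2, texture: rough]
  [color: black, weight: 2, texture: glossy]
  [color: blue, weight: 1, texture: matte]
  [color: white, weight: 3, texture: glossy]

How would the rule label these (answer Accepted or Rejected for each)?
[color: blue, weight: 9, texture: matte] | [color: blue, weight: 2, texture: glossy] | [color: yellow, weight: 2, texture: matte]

Accepted, Rejected, Rejected

Rule: weight ≥ 4. This holds for each 'Accepted' example and fails for each 'Rejected' one.
[color: blue, weight: 9, texture: matte]: weight = 9 — passes, so Accepted.
[color: blue, weight: 2, texture: glossy]: weight = 2 — lacks this property, so Rejected.
[color: yellow, weight: 2, texture: matte]: weight = 2 — lacks this property, so Rejected.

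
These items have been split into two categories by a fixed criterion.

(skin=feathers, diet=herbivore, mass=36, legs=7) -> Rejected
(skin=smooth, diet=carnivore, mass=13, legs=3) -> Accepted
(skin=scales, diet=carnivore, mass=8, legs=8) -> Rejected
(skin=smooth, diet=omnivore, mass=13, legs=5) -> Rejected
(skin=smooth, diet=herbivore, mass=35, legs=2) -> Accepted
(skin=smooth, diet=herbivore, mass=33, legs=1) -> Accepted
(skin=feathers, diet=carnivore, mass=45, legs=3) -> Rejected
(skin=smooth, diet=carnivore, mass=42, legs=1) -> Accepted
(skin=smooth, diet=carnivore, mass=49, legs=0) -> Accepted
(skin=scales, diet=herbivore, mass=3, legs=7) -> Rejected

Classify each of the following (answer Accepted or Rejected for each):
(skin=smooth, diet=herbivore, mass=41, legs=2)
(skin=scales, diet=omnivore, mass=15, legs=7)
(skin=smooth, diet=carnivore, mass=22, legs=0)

Accepted, Rejected, Accepted

'Accepted' ⟺ skin is smooth AND legs ≤ 3.
(skin=smooth, diet=herbivore, mass=41, legs=2): skin is smooth, legs = 2 — qualifies, so Accepted. (skin=scales, diet=omnivore, mass=15, legs=7): skin is scales, legs = 7 — fails the rule, so Rejected. (skin=smooth, diet=carnivore, mass=22, legs=0): skin is smooth, legs = 0 — qualifies, so Accepted.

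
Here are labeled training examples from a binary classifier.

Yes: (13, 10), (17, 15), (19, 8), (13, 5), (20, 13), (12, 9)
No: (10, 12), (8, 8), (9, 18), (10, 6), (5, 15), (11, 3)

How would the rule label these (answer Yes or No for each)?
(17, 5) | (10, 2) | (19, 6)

The simplest hypothesis consistent with all the labels is: first ≥ 12.
(17, 5) — first 17, hence Yes. (10, 2) — first 10, hence No. (19, 6) — first 19, hence Yes.

Yes, No, Yes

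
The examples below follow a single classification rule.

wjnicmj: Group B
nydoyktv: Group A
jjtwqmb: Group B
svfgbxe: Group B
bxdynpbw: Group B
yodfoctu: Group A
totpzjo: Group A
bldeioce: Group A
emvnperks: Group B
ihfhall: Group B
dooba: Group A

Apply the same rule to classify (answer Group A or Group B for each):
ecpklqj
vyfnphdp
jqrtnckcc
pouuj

Group B, Group B, Group B, Group A

Every 'Group A' example satisfies: contains 'o'. None of the 'Group B' examples do.
ecpklqj: no 'o' — fails this test, so Group B. vyfnphdp: no 'o' — fails this test, so Group B. jqrtnckcc: no 'o' — fails this test, so Group B. pouuj: has 'o' — qualifies, so Group A.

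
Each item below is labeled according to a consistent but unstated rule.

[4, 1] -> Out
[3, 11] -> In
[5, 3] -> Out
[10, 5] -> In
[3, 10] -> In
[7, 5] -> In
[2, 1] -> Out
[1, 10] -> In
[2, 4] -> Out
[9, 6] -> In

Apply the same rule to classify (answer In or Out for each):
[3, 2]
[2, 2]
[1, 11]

The simplest hypothesis consistent with all the labels is: sum ≥ 11.

Out, Out, In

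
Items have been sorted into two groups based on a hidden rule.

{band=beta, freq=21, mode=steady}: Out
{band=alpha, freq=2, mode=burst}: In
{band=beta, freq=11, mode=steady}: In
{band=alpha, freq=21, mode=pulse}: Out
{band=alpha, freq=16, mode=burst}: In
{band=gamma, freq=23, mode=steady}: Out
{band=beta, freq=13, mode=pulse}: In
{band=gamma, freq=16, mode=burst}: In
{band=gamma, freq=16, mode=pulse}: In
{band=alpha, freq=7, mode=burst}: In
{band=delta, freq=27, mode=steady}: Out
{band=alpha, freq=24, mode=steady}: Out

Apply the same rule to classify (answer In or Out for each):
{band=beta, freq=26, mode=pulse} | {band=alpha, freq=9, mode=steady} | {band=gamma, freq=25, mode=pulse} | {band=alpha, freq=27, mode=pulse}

The distinguishing property — freq ≤ 16 — holds for all the 'In' cases and none of the 'Out' cases.

Out, In, Out, Out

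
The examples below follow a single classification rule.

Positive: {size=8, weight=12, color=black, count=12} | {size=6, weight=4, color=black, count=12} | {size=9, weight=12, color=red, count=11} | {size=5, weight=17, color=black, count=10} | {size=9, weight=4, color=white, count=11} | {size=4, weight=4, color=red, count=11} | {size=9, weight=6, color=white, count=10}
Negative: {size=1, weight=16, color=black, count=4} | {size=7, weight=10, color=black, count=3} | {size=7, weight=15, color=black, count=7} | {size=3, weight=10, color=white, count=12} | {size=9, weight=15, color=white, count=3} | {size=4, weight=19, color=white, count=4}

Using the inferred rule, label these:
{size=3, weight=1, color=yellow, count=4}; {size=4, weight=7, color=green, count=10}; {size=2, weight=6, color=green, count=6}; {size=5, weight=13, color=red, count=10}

Negative, Positive, Negative, Positive

Every 'Positive' example satisfies: count ≥ 10 AND size ≥ 4. None of the 'Negative' examples do.
{size=3, weight=1, color=yellow, count=4}: count = 4, size = 3, fails the rule → Negative. {size=4, weight=7, color=green, count=10}: count = 10, size = 4, qualifies → Positive. {size=2, weight=6, color=green, count=6}: count = 6, size = 2, fails the rule → Negative. {size=5, weight=13, color=red, count=10}: count = 10, size = 5, qualifies → Positive.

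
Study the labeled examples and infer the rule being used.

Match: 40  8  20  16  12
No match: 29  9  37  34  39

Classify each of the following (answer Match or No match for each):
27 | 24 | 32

No match, Match, Match

One predicate separates the groups cleanly: multiple of 4.
27: 27 = 4·6 + 3 — lacks this property, so No match. 24: 24 = 4·6 — fits, so Match. 32: 32 = 4·8 — fits, so Match.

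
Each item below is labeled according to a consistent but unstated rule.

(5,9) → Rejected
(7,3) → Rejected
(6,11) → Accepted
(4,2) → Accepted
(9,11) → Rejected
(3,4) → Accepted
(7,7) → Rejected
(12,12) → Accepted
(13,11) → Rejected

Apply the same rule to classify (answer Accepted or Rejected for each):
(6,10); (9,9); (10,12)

The common property of the 'Accepted' items is: product is even. No 'Rejected' item has it.

Accepted, Rejected, Accepted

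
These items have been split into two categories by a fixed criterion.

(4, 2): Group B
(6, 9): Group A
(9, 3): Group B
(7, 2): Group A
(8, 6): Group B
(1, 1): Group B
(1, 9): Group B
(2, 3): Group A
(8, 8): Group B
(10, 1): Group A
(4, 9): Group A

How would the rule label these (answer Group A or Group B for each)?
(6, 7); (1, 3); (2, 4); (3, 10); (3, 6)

The simplest hypothesis consistent with all the labels is: sum is odd.
(6, 7): Group A (6+7 = 13).
(1, 3): Group B (1+3 = 4).
(2, 4): Group B (2+4 = 6).
(3, 10): Group A (3+10 = 13).
(3, 6): Group A (3+6 = 9).

Group A, Group B, Group B, Group A, Group A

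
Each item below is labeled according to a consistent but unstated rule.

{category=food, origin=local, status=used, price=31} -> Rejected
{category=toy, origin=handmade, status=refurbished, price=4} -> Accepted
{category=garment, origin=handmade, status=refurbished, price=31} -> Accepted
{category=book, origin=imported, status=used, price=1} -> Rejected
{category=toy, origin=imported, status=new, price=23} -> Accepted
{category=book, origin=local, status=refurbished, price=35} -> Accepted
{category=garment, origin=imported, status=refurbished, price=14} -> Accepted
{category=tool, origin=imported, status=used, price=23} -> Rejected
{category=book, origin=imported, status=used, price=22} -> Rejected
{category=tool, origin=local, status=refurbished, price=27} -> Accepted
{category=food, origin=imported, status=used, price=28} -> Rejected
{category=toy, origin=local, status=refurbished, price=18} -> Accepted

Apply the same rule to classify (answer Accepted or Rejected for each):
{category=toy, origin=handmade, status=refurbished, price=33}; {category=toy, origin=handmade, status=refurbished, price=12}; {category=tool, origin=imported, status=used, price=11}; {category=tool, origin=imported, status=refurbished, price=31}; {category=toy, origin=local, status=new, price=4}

Accepted, Accepted, Rejected, Accepted, Accepted

The pattern is that an item is 'Accepted' exactly when: status is not used.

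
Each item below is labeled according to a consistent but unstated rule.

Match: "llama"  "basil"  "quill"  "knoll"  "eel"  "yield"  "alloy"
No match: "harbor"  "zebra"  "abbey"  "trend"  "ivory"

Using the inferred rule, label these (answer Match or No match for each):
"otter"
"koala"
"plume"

Checking candidate rules against both groups, what survives is: contains 'l'.

No match, Match, Match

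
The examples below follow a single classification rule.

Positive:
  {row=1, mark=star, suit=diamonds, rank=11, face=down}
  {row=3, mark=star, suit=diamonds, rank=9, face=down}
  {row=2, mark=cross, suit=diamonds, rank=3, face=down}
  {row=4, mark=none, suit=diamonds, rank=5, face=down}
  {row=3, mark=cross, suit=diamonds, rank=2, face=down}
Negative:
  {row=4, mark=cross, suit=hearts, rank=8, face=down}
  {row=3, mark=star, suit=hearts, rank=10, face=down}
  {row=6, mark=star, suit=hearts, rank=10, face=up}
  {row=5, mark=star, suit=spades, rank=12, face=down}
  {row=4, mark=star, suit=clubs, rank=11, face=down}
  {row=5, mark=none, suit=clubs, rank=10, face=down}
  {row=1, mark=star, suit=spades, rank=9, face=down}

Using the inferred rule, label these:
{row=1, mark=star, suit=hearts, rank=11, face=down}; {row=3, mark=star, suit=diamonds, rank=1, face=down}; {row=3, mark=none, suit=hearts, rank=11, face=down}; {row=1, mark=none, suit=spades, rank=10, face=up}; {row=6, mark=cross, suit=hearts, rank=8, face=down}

Negative, Positive, Negative, Negative, Negative

Checking candidate rules against both groups, what survives is: suit is diamonds.
{row=1, mark=star, suit=hearts, rank=11, face=down}: Negative (suit is hearts).
{row=3, mark=star, suit=diamonds, rank=1, face=down}: Positive (suit is diamonds).
{row=3, mark=none, suit=hearts, rank=11, face=down}: Negative (suit is hearts).
{row=1, mark=none, suit=spades, rank=10, face=up}: Negative (suit is spades).
{row=6, mark=cross, suit=hearts, rank=8, face=down}: Negative (suit is hearts).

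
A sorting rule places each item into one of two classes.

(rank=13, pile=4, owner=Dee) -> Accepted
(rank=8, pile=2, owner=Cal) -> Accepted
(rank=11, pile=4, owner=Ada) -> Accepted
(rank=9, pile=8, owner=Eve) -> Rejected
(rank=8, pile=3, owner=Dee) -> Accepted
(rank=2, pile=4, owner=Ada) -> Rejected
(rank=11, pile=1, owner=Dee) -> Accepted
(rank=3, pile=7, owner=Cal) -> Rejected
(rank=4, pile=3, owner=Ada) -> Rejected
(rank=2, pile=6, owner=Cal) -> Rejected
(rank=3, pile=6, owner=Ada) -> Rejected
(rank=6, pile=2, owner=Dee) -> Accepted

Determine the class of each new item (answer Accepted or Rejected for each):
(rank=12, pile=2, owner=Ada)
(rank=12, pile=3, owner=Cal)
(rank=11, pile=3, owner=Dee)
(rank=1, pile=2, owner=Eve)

Accepted, Accepted, Accepted, Rejected

Rule: pile ≤ 4 AND rank ≥ 6. This holds for each 'Accepted' example and fails for each 'Rejected' one.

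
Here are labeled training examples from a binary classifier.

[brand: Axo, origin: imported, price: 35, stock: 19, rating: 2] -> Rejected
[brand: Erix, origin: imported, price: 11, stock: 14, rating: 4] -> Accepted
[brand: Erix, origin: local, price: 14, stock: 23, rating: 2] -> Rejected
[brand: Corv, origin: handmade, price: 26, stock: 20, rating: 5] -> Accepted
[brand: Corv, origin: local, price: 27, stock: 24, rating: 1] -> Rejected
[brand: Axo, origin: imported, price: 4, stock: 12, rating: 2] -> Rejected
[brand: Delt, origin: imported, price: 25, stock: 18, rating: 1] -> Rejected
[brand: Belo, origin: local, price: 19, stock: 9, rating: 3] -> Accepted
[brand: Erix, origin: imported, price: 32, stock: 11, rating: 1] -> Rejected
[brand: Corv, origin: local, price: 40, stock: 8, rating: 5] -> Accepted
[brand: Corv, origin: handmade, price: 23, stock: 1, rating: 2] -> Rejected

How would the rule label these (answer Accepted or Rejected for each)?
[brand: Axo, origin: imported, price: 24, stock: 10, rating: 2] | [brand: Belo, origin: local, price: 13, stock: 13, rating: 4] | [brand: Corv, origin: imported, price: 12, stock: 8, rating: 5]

Every 'Accepted' example satisfies: rating ≥ 3. None of the 'Rejected' examples do.
[brand: Axo, origin: imported, price: 24, stock: 10, rating: 2] → rating = 2 → Rejected. [brand: Belo, origin: local, price: 13, stock: 13, rating: 4] → rating = 4 → Accepted. [brand: Corv, origin: imported, price: 12, stock: 8, rating: 5] → rating = 5 → Accepted.

Rejected, Accepted, Accepted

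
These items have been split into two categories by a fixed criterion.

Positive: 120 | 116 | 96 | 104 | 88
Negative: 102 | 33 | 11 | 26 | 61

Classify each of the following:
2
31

The rule appears to be: multiple of 4.

Negative, Negative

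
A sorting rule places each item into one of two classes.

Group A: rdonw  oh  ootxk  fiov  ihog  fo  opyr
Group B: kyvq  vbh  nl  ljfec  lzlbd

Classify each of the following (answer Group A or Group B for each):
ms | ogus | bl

Group B, Group A, Group B

Comparing the two groups points to one rule — contains 'o'.
ms → no 'o' → Group B.
ogus → has 'o' → Group A.
bl → no 'o' → Group B.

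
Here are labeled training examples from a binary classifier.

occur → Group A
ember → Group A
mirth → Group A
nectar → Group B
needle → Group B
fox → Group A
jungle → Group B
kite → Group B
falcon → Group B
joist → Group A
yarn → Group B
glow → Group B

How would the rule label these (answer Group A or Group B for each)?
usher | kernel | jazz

The distinguishing property — odd length — holds for all the 'Group A' cases and none of the 'Group B' cases.
usher: length 5, has this property → Group A. kernel: length 6, fails this test → Group B. jazz: length 4, fails this test → Group B.

Group A, Group B, Group B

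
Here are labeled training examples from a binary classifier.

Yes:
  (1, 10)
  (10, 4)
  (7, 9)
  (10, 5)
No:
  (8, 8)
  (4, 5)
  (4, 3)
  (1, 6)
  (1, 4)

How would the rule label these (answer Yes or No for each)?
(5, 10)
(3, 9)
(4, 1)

One predicate separates the groups cleanly: max ≥ 9.
(5, 10): max 10, passes → Yes. (3, 9): max 9, passes → Yes. (4, 1): max 4, does not fit → No.

Yes, Yes, No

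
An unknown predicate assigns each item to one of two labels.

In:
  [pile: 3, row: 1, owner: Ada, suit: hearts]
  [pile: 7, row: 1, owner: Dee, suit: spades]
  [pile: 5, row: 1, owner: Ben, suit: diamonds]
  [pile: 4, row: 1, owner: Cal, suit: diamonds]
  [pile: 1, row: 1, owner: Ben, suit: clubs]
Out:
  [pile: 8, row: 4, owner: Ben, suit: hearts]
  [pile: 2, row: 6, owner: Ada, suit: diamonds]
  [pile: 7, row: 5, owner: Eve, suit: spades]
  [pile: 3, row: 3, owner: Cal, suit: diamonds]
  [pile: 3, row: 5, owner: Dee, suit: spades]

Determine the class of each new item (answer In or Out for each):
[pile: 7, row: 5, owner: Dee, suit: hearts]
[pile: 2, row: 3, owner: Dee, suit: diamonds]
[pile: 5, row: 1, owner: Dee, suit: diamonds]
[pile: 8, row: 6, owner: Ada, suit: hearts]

Out, Out, In, Out

The common property of the 'In' items is: row = 1. No 'Out' item has it.
[pile: 7, row: 5, owner: Dee, suit: hearts] — row = 5, hence Out.
[pile: 2, row: 3, owner: Dee, suit: diamonds] — row = 3, hence Out.
[pile: 5, row: 1, owner: Dee, suit: diamonds] — row = 1, hence In.
[pile: 8, row: 6, owner: Ada, suit: hearts] — row = 6, hence Out.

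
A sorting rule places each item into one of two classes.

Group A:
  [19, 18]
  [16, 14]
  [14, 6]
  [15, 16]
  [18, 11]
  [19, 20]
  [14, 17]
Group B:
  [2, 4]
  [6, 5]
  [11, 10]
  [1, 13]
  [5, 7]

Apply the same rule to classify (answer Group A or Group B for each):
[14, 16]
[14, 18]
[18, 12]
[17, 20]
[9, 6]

Group A, Group A, Group A, Group A, Group B

The rule appears to be: first ≥ 13.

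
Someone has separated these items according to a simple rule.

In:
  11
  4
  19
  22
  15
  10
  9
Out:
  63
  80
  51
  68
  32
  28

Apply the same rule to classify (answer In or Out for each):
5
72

The common property of the 'In' items is: at most 22. No 'Out' item has it.
5: In (5 ≤ 22). 72: Out (72 > 22).

In, Out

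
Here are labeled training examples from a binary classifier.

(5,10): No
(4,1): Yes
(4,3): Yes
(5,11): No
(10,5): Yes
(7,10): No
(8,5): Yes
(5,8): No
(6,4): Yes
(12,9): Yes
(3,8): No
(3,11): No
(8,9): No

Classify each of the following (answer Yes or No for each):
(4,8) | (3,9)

No, No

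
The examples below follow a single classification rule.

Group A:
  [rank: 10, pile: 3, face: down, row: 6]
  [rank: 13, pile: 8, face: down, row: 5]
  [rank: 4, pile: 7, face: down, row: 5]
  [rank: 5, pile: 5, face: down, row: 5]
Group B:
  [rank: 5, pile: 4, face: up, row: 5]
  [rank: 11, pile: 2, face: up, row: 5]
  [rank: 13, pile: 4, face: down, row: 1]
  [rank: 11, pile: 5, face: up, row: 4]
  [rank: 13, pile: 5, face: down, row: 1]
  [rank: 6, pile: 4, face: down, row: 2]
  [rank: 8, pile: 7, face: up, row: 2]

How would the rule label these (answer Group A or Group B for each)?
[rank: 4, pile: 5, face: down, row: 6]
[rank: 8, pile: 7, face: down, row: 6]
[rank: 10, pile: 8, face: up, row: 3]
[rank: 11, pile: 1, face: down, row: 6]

Every 'Group A' example satisfies: face is down AND row ≥ 4. None of the 'Group B' examples do.
[rank: 4, pile: 5, face: down, row: 6] → face is down, row = 6 → Group A.
[rank: 8, pile: 7, face: down, row: 6] → face is down, row = 6 → Group A.
[rank: 10, pile: 8, face: up, row: 3] → face is up, row = 3 → Group B.
[rank: 11, pile: 1, face: down, row: 6] → face is down, row = 6 → Group A.

Group A, Group A, Group B, Group A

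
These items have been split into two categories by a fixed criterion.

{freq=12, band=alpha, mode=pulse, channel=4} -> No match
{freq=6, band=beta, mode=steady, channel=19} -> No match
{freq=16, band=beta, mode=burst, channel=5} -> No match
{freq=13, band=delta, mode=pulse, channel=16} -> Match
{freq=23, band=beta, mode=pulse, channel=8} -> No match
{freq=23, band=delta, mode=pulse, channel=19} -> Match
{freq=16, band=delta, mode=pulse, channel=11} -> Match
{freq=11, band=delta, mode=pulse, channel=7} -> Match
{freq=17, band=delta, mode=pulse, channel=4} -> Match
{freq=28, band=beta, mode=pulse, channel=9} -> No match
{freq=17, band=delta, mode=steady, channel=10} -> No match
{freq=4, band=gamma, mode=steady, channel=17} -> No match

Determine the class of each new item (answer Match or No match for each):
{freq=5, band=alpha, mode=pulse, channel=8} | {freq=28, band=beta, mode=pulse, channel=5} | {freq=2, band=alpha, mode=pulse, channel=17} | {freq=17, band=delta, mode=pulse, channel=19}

The rule appears to be: band is delta AND mode is pulse.
{freq=5, band=alpha, mode=pulse, channel=8}: band is alpha, mode is pulse, doesn't match → No match.
{freq=28, band=beta, mode=pulse, channel=5}: band is beta, mode is pulse, doesn't match → No match.
{freq=2, band=alpha, mode=pulse, channel=17}: band is alpha, mode is pulse, doesn't match → No match.
{freq=17, band=delta, mode=pulse, channel=19}: band is delta, mode is pulse, passes → Match.

No match, No match, No match, Match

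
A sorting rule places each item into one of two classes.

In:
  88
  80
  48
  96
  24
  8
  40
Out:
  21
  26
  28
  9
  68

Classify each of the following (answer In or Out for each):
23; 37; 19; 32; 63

Out, Out, Out, In, Out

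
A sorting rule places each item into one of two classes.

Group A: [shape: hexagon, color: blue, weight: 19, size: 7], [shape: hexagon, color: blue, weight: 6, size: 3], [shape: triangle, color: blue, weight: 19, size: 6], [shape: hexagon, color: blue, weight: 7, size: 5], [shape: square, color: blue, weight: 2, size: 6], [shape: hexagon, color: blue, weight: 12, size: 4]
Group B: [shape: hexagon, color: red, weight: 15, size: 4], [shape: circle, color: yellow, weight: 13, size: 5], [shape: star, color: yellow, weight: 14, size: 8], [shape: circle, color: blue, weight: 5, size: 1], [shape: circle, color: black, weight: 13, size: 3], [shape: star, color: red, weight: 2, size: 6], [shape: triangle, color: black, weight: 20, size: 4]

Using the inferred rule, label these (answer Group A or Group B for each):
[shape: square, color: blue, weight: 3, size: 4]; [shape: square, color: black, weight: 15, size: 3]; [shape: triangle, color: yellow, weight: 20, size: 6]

A rule that fits every label: color is blue AND size ≥ 3 — true of each 'Group A' example, false of each 'Group B' one.
[shape: square, color: blue, weight: 3, size: 4]: color is blue, size = 4, qualifies → Group A.
[shape: square, color: black, weight: 15, size: 3]: color is black, size = 3, does not pass → Group B.
[shape: triangle, color: yellow, weight: 20, size: 6]: color is yellow, size = 6, does not pass → Group B.

Group A, Group B, Group B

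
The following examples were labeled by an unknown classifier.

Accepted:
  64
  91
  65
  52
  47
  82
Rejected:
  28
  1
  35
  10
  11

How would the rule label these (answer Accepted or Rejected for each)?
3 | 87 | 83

The rule appears to be: at least 47.
3 → 3 < 47 → Rejected.
87 → 87 ≥ 47 → Accepted.
83 → 83 ≥ 47 → Accepted.

Rejected, Accepted, Accepted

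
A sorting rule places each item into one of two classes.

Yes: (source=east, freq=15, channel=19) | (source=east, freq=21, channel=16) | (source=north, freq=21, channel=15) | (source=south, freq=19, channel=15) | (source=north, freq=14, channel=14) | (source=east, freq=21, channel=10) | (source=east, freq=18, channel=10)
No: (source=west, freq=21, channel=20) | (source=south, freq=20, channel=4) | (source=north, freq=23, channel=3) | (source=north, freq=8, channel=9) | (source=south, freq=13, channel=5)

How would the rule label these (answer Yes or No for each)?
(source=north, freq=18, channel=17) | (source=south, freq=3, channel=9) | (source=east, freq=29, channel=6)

Rule: channel ≥ 10 AND channel ≤ 19. This holds for each 'Yes' example and fails for each 'No' one.

Yes, No, No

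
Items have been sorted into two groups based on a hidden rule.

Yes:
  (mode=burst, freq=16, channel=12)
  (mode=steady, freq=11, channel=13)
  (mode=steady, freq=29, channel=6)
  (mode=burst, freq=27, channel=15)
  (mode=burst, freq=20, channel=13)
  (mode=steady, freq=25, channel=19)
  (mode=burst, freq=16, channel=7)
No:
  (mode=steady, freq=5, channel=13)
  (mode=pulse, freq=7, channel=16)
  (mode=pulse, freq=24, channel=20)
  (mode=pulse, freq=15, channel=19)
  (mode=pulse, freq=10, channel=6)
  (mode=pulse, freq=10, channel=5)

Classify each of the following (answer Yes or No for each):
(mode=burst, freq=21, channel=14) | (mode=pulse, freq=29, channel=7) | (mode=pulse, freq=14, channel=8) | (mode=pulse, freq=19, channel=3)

The distinguishing property — mode is not pulse AND freq ≥ 7 — holds for all the 'Yes' cases and none of the 'No' cases.

Yes, No, No, No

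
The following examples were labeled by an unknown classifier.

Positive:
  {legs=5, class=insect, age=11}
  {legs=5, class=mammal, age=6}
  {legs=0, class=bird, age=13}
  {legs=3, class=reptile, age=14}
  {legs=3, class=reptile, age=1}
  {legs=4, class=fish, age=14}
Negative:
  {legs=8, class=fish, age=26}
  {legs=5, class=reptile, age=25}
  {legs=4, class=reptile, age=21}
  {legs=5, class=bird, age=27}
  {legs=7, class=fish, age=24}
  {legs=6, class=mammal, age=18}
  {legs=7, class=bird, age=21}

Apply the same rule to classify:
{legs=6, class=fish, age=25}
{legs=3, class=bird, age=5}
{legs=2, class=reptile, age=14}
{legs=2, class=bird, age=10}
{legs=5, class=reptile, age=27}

Negative, Positive, Positive, Positive, Negative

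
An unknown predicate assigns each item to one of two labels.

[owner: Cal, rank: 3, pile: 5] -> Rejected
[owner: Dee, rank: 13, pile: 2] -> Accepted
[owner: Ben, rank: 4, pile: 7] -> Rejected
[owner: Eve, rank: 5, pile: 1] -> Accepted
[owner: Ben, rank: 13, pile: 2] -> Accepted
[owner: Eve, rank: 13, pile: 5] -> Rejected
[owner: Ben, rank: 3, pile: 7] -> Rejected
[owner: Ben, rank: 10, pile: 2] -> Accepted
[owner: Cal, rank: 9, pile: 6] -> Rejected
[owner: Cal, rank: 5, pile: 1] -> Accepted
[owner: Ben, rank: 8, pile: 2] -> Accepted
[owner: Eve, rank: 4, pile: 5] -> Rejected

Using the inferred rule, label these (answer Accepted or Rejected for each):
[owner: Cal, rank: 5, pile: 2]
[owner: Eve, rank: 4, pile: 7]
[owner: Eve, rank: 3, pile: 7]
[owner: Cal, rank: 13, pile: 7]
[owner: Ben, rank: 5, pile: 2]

The common property of the 'Accepted' items is: pile ≤ 2. No 'Rejected' item has it.

Accepted, Rejected, Rejected, Rejected, Accepted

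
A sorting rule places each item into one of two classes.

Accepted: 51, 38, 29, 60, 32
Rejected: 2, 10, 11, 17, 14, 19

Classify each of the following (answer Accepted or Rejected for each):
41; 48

Accepted, Accepted

The pattern is that an item is 'Accepted' exactly when: at least 29.
41 → 41 ≥ 29 → Accepted. 48 → 48 ≥ 29 → Accepted.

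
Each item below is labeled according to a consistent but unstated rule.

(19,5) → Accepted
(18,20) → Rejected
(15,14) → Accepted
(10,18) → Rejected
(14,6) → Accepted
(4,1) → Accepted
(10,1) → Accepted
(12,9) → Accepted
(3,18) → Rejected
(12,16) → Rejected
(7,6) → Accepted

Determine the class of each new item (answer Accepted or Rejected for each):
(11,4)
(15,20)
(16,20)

Accepted, Rejected, Rejected

The rule appears to be: first > second.
(11,4): 11 > 4 — passes, so Accepted. (15,20): 15 < 20 — fails this test, so Rejected. (16,20): 16 < 20 — fails this test, so Rejected.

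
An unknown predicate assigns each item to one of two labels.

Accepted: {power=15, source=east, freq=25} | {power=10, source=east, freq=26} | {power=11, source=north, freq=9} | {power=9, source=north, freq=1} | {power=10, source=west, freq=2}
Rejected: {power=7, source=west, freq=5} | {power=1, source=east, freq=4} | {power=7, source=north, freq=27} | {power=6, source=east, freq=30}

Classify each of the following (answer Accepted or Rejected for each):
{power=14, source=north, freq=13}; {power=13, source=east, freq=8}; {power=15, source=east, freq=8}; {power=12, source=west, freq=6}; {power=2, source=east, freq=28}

Accepted, Accepted, Accepted, Accepted, Rejected

Every 'Accepted' example satisfies: power ≥ 9. None of the 'Rejected' examples do.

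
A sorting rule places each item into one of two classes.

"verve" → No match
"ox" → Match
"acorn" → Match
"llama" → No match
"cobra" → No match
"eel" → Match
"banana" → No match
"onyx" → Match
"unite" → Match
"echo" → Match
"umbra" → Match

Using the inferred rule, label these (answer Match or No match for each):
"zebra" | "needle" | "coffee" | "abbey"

No match, No match, No match, Match

One predicate separates the groups cleanly: starts with a vowel.
"zebra": No match (starts with 'z'). "needle": No match (starts with 'n'). "coffee": No match (starts with 'c'). "abbey": Match (starts with 'a').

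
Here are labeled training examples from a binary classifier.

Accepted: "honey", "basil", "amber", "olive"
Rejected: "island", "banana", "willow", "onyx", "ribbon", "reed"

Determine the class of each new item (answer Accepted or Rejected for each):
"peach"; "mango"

Accepted, Accepted

The simplest hypothesis consistent with all the labels is: odd length.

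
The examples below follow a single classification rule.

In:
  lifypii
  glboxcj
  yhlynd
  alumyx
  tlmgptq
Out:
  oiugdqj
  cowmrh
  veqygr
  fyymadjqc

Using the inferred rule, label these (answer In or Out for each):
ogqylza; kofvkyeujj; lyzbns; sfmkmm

In, Out, In, Out

The distinguishing property — contains 'l' — holds for all the 'In' cases and none of the 'Out' cases.
ogqylza — has 'l', hence In. kofvkyeujj — no 'l', hence Out. lyzbns — has 'l', hence In. sfmkmm — no 'l', hence Out.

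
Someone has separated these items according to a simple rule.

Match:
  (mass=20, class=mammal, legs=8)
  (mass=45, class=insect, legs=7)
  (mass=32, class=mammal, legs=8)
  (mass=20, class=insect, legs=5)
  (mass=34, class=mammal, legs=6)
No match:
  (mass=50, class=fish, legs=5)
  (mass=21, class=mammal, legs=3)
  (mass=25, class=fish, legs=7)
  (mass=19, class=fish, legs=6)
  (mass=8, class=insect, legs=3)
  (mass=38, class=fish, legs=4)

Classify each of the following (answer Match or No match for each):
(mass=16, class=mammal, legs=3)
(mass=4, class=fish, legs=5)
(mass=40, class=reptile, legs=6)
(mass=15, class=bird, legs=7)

No match, No match, Match, Match

The pattern is that an item is 'Match' exactly when: class is not fish AND legs ≥ 4.
(mass=16, class=mammal, legs=3): class is mammal, legs = 3 — does not satisfy this, so No match. (mass=4, class=fish, legs=5): class is fish, legs = 5 — does not satisfy this, so No match. (mass=40, class=reptile, legs=6): class is reptile, legs = 6 — fits, so Match. (mass=15, class=bird, legs=7): class is bird, legs = 7 — fits, so Match.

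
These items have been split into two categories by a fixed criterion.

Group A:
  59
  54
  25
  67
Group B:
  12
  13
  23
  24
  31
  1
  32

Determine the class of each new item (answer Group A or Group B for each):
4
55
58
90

A rule that fits every label: digit sum ≥ 7 — true of each 'Group A' example, false of each 'Group B' one.

Group B, Group A, Group A, Group A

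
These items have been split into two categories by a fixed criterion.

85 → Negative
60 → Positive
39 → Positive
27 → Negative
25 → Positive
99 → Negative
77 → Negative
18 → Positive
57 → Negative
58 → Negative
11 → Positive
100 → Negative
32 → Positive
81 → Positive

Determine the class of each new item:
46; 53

Positive, Positive

The common property of the 'Positive' items is: ≡ 4 (mod 7). No 'Negative' item has it.
46: 46 mod 7 = 4 — matches, so Positive. 53: 53 mod 7 = 4 — matches, so Positive.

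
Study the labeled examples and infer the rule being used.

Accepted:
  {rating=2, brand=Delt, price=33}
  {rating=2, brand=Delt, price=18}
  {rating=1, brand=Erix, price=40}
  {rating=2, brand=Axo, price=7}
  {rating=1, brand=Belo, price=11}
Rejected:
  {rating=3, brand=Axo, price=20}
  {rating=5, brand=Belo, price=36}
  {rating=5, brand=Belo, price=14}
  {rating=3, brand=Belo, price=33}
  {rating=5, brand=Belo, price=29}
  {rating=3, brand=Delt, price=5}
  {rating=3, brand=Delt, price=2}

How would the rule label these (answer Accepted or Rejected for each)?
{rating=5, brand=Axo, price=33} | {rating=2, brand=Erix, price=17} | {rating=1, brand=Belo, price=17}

A rule that fits every label: rating ≤ 2 — true of each 'Accepted' example, false of each 'Rejected' one.
{rating=5, brand=Axo, price=33}: rating = 5, does not satisfy this → Rejected.
{rating=2, brand=Erix, price=17}: rating = 2, fits → Accepted.
{rating=1, brand=Belo, price=17}: rating = 1, fits → Accepted.

Rejected, Accepted, Accepted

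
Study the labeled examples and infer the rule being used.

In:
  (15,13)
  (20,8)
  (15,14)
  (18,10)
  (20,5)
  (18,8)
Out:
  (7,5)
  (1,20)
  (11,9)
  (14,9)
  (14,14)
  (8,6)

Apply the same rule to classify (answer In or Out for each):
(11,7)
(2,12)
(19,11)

The classifier is using: first ≥ 15.
(11,7) → first 11 → Out.
(2,12) → first 2 → Out.
(19,11) → first 19 → In.

Out, Out, In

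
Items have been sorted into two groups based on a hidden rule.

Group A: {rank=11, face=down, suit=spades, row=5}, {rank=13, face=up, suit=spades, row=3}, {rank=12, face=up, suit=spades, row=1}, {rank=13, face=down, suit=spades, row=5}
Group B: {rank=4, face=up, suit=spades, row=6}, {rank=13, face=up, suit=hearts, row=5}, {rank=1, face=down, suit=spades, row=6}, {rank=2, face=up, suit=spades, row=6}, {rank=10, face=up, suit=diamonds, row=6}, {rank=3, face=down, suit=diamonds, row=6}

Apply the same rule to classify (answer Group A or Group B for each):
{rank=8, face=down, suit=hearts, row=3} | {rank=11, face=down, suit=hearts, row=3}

The classifier is using: suit is spades AND row ≤ 5.
Group B: {rank=8, face=down, suit=hearts, row=3}, since suit is hearts, row = 3. Group B: {rank=11, face=down, suit=hearts, row=3}, since suit is hearts, row = 3.

Group B, Group B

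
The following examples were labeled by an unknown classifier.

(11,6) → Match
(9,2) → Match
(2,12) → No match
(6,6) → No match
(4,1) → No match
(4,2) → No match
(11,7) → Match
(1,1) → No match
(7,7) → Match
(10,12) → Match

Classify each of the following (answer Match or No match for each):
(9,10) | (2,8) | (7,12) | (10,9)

Match, No match, Match, Match

All 'Match' examples share one property — first ≥ 7 — and every 'No match' example lacks it.
(9,10): first 9 — passes, so Match.
(2,8): first 2 — does not satisfy this, so No match.
(7,12): first 7 — passes, so Match.
(10,9): first 10 — passes, so Match.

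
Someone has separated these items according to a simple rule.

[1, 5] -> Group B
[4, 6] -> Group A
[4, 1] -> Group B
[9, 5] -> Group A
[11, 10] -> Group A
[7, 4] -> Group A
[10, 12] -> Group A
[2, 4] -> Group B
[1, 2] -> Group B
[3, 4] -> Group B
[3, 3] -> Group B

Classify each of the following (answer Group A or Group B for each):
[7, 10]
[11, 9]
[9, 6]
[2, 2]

Group A, Group A, Group A, Group B

The classifier is using: sum ≥ 10.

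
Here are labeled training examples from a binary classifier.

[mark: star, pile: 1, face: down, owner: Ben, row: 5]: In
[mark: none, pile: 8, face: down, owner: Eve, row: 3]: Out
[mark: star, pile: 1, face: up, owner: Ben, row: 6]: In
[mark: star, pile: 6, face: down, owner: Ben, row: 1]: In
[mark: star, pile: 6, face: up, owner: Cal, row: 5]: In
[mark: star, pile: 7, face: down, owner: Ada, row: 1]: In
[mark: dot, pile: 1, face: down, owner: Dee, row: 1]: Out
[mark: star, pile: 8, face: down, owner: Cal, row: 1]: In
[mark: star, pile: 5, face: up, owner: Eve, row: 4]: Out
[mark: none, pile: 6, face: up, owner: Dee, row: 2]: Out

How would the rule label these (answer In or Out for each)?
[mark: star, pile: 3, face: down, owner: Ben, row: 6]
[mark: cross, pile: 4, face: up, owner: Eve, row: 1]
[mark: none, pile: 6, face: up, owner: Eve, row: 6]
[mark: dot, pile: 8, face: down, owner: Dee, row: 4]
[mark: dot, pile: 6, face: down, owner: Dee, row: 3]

'In' ⟺ mark is star AND row ≠ 4.

In, Out, Out, Out, Out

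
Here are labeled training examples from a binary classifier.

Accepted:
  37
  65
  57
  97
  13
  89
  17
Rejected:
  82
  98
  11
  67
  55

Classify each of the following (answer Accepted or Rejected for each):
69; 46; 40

Accepted, Rejected, Rejected

Rule: ≡ 1 (mod 4). This holds for each 'Accepted' example and fails for each 'Rejected' one.
69 → 69 mod 4 = 1 → Accepted.
46 → 46 mod 4 = 2 → Rejected.
40 → 40 mod 4 = 0 → Rejected.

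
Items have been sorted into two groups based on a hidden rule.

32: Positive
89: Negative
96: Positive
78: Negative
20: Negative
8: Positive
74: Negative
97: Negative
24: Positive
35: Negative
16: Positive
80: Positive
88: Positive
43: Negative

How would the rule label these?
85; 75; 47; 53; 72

Negative, Negative, Negative, Negative, Positive

A rule that fits every label: multiple of 8 — true of each 'Positive' example, false of each 'Negative' one.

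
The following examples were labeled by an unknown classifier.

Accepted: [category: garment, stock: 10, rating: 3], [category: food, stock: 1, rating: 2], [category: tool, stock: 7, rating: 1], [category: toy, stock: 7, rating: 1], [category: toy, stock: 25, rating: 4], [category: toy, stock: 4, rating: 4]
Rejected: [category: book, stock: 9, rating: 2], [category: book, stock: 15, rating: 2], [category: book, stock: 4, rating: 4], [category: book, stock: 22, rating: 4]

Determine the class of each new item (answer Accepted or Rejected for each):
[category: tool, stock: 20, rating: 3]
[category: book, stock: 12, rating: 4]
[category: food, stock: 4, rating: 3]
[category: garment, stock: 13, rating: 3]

Accepted, Rejected, Accepted, Accepted

Comparing the two groups points to one rule — category is not book.
[category: tool, stock: 20, rating: 3] — category is tool, hence Accepted. [category: book, stock: 12, rating: 4] — category is book, hence Rejected. [category: food, stock: 4, rating: 3] — category is food, hence Accepted. [category: garment, stock: 13, rating: 3] — category is garment, hence Accepted.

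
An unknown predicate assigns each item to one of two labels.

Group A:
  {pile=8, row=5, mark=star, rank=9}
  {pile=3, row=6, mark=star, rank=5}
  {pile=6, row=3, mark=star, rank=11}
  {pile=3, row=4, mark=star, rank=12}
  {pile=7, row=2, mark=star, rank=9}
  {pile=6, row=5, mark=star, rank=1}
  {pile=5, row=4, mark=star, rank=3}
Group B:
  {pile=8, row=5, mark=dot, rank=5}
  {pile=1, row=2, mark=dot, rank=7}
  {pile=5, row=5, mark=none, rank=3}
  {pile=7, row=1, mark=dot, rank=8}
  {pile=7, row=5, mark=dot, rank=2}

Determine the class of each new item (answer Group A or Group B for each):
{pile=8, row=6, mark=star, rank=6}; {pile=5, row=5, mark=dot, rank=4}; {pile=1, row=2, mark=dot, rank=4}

Comparing the two groups points to one rule — mark is star.
{pile=8, row=6, mark=star, rank=6}: Group A (mark is star). {pile=5, row=5, mark=dot, rank=4}: Group B (mark is dot). {pile=1, row=2, mark=dot, rank=4}: Group B (mark is dot).

Group A, Group B, Group B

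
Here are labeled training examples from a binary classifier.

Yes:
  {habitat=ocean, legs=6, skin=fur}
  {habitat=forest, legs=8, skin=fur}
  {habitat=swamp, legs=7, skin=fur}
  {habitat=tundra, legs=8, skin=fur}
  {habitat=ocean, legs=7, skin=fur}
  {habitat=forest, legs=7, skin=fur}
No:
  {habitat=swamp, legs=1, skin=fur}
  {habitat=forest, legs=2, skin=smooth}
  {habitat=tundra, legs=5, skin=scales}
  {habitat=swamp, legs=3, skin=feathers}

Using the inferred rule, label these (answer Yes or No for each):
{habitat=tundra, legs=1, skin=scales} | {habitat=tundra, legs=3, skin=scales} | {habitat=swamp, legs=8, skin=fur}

No, No, Yes

The rule appears to be: legs ≥ 6.
{habitat=tundra, legs=1, skin=scales}: legs = 1 — does not pass, so No.
{habitat=tundra, legs=3, skin=scales}: legs = 3 — does not pass, so No.
{habitat=swamp, legs=8, skin=fur}: legs = 8 — checks out, so Yes.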